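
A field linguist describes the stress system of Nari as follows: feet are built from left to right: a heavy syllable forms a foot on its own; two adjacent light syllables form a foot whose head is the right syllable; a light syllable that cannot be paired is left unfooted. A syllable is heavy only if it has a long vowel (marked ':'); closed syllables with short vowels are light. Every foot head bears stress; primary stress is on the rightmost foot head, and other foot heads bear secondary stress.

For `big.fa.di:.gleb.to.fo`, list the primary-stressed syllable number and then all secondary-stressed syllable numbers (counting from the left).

primary 5, secondary 2, 3

Weights: 1 big L, 2 fa L, 3 di: H, 4 gleb L, 5 to L, 6 fo L.
Parse left to right (heavy = foot alone; LL = one foot; stranded L unfooted): (big.ˈfa) (ˈdi:) (gleb.ˈto) fo.
Foot heads: 2, 3, 5.
Primary stress on the rightmost head = syllable 5.
Secondary stress on 2, 3: big.ˌfa.ˌdi:.gleb.ˈto.fo.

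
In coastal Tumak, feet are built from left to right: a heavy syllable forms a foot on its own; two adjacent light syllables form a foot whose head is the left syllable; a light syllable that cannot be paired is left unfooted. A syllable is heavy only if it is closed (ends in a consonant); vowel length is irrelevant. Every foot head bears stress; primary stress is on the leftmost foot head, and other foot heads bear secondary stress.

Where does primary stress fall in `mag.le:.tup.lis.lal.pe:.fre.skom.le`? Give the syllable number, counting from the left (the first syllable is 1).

1

Weights: 1 mag H, 2 le: L, 3 tup H, 4 lis H, 5 lal H, 6 pe: L, 7 fre L, 8 skom H, 9 le L.
Parse left to right (heavy = foot alone; LL = one foot; stranded L unfooted): (ˈmag) le: (ˈtup) (ˈlis) (ˈlal) (ˈpe:.fre) (ˈskom) le.
Foot heads: 1, 3, 4, 5, 6, 8.
Primary stress on the leftmost head = syllable 1.
Primary stress: syllable 1 → ˈmag.le:.tup.lis.lal.pe:.fre.skom.le.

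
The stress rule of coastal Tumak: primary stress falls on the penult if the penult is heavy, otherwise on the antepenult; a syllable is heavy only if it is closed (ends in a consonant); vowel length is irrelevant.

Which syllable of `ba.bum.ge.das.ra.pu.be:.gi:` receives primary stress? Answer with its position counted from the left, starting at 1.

6

Weights: 6 pu L, 7 be: L, 8 gi: L.
The penult (syllable 7, be:) is light, so stress falls on the antepenult (syllable 6, pu).
Primary stress: syllable 6 → ba.bum.ge.das.ra.ˈpu.be:.gi:.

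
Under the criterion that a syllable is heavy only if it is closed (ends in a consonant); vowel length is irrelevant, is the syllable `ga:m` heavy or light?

`ga:m`: long vowel, closed (coda /m/). Closed (coda /m/) → heavy.

heavy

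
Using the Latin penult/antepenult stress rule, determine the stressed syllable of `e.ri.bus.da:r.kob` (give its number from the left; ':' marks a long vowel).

4

Classical Latin: stress the penult if heavy (long vowel or closed), else the antepenult.
Weights: 3 bus H, 4 da:r H, 5 kob H.
The penult (syllable 4, da:r) is heavy, so it takes stress.
Stress on syllable 4: e.ri.bus.ˈda:r.kob.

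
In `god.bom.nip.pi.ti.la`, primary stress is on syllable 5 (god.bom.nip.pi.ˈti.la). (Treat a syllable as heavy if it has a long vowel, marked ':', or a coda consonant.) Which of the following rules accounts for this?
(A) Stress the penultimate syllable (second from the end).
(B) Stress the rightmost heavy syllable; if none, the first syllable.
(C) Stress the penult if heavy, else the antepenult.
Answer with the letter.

Rule A → syllable 5 ✓.
Rule B → syllable 3 (observed: 5).
Rule C → syllable 4 (observed: 5).

A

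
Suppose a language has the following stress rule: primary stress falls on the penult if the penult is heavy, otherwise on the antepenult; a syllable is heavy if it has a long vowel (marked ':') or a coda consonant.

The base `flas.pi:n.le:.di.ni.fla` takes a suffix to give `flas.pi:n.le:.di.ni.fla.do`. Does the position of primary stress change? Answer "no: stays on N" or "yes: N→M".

Base `flas.pi:n.le:.di.ni.fla` (6 syllables):
  Weights: 4 di L, 5 ni L, 6 fla L.
  The penult (syllable 5, ni) is light, so stress falls on the antepenult (syllable 4, di).
  → primary stress on syllable 4.
Suffixed `flas.pi:n.le:.di.ni.fla.do` (7 syllables):
  Weights: 5 ni L, 6 fla L, 7 do L.
  The penult (syllable 6, fla) is light, so stress falls on the antepenult (syllable 5, ni).
  → primary stress on syllable 5.

yes: 4→5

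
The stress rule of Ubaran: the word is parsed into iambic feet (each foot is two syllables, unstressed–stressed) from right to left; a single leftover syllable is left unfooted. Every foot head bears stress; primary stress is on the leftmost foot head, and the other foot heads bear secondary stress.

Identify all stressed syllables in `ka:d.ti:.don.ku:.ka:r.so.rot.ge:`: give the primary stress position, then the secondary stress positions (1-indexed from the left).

primary 2, secondary 4, 6, 8

Parse right to left into iambic (σˈσ) feet: (ka:d.ˈti:) (don.ˈku:) (ka:r.ˈso) (rot.ˈge:).
Foot heads (stressed positions): 2, 4, 6, 8.
End Rule Leftmost: primary stress on the leftmost head = syllable 2.
Secondary stress on 4, 6, 8: ka:d.ˈti:.don.ˌku:.ka:r.ˌso.rot.ˌge:.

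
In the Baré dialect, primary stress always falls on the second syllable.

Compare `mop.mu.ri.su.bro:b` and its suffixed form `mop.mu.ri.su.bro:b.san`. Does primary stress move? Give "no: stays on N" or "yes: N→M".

no: stays on 2

Base `mop.mu.ri.su.bro:b` (5 syllables):
  The word has 5 syllables; the second syllable is syllable 2 (mu).
  → primary stress on syllable 2.
Suffixed `mop.mu.ri.su.bro:b.san` (6 syllables):
  The word has 6 syllables; the second syllable is syllable 2 (mu).
  → primary stress on syllable 2.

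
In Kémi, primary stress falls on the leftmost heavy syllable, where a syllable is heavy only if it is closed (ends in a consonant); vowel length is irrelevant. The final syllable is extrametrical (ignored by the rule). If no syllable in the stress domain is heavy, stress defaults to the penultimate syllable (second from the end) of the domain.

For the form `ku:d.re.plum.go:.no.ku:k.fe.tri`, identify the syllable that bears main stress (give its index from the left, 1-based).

The final syllable (8, tri) is extrametrical; the stress domain is syllables 1–7.
Weights: 1 ku:d H, 2 re L, 3 plum H, 4 go: L, 5 no L, 6 ku:k H, 7 fe L.
Heavy syllables in the domain: 1, 3, 6. The leftmost is syllable 1 (ku:d).
Primary stress: syllable 1 → ˈku:d.re.plum.go:.no.ku:k.fe.tri.

1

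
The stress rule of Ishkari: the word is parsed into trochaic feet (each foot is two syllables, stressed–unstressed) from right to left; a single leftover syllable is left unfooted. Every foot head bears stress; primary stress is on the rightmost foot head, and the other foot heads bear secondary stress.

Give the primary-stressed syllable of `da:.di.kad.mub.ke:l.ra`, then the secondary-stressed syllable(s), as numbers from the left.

Parse right to left into trochaic (ˈσσ) feet: (ˈda:.di) (ˈkad.mub) (ˈke:l.ra).
Foot heads (stressed positions): 1, 3, 5.
End Rule Rightmost: primary stress on the rightmost head = syllable 5.
Secondary stress on 1, 3: ˌda:.di.ˌkad.mub.ˈke:l.ra.

primary 5, secondary 1, 3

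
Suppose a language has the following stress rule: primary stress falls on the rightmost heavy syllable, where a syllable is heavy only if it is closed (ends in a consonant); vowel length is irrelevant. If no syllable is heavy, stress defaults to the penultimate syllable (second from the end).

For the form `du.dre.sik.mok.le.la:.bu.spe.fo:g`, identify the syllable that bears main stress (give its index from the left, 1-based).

9

Weights: 1 du L, 2 dre L, 3 sik H, 4 mok H, 5 le L, 6 la: L, 7 bu L, 8 spe L, 9 fo:g H.
Heavy syllables in the domain: 3, 4, 9. The rightmost is syllable 9 (fo:g).
Primary stress: syllable 9 → du.dre.sik.mok.le.la:.bu.spe.ˈfo:g.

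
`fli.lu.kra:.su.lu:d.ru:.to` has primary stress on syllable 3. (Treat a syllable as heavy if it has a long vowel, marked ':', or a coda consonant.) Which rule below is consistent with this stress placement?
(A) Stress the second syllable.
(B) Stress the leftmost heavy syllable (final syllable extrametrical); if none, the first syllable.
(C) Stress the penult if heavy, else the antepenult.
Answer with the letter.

Rule A → syllable 2 (observed: 3).
Rule B → syllable 3 ✓.
Rule C → syllable 6 (observed: 3).

B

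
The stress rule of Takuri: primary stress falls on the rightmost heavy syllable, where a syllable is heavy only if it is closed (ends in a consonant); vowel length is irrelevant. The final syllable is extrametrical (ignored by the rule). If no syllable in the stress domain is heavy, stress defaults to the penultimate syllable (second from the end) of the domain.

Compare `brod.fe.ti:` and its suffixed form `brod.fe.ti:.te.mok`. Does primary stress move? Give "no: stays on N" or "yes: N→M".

Base `brod.fe.ti:` (3 syllables):
  The final syllable (3, ti:) is extrametrical; the stress domain is syllables 1–2.
  Weights: 1 brod H, 2 fe L.
  Heavy syllables in the domain: 1. The rightmost is syllable 1 (brod).
  → primary stress on syllable 1.
Suffixed `brod.fe.ti:.te.mok` (5 syllables):
  The final syllable (5, mok) is extrametrical; the stress domain is syllables 1–4.
  Weights: 1 brod H, 2 fe L, 3 ti: L, 4 te L.
  Heavy syllables in the domain: 1. The rightmost is syllable 1 (brod).
  → primary stress on syllable 1.

no: stays on 1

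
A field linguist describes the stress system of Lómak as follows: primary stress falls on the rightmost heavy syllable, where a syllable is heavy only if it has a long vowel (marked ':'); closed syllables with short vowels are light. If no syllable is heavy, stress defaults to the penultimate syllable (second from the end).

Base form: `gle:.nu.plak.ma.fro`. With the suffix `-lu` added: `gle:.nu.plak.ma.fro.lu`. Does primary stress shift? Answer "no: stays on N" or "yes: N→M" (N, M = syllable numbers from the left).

no: stays on 1

Base `gle:.nu.plak.ma.fro` (5 syllables):
  Weights: 1 gle: H, 2 nu L, 3 plak L, 4 ma L, 5 fro L.
  Heavy syllables in the domain: 1. The rightmost is syllable 1 (gle:).
  → primary stress on syllable 1.
Suffixed `gle:.nu.plak.ma.fro.lu` (6 syllables):
  Weights: 1 gle: H, 2 nu L, 3 plak L, 4 ma L, 5 fro L, 6 lu L.
  Heavy syllables in the domain: 1. The rightmost is syllable 1 (gle:).
  → primary stress on syllable 1.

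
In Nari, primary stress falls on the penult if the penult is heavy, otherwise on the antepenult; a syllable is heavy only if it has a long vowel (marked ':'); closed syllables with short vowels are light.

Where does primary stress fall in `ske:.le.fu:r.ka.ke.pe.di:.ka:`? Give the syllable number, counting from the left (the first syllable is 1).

7

Weights: 6 pe L, 7 di: H, 8 ka: H.
The penult (syllable 7, di:) is heavy, so it takes stress.
Primary stress: syllable 7 → ske:.le.fu:r.ka.ke.pe.ˈdi:.ka:.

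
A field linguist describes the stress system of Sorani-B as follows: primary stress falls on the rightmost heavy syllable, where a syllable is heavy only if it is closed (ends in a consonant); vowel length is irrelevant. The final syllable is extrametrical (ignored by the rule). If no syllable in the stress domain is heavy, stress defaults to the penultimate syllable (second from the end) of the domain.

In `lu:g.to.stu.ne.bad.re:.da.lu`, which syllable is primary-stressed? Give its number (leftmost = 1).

5

The final syllable (8, lu) is extrametrical; the stress domain is syllables 1–7.
Weights: 1 lu:g H, 2 to L, 3 stu L, 4 ne L, 5 bad H, 6 re: L, 7 da L.
Heavy syllables in the domain: 1, 5. The rightmost is syllable 5 (bad).
Primary stress: syllable 5 → lu:g.to.stu.ne.ˈbad.re:.da.lu.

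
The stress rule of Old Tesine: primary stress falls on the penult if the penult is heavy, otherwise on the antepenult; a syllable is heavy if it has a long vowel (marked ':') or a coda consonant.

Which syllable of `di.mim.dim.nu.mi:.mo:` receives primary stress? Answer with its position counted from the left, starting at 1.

5

Weights: 4 nu L, 5 mi: H, 6 mo: H.
The penult (syllable 5, mi:) is heavy, so it takes stress.
Primary stress: syllable 5 → di.mim.dim.nu.ˈmi:.mo:.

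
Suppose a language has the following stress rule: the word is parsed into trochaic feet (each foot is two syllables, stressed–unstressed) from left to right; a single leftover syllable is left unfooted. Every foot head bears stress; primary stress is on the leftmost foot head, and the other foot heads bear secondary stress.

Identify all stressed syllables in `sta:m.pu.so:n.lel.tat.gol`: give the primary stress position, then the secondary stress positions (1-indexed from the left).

primary 1, secondary 3, 5

Parse left to right into trochaic (ˈσσ) feet: (ˈsta:m.pu) (ˈso:n.lel) (ˈtat.gol).
Foot heads (stressed positions): 1, 3, 5.
End Rule Leftmost: primary stress on the leftmost head = syllable 1.
Secondary stress on 3, 5: ˈsta:m.pu.ˌso:n.lel.ˌtat.gol.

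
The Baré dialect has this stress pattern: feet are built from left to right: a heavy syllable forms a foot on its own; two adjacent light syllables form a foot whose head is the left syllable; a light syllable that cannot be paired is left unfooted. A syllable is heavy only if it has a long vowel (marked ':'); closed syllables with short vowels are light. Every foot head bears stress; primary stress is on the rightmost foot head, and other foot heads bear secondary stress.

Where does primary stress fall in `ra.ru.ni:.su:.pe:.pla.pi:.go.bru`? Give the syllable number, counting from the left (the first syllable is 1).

8

Weights: 1 ra L, 2 ru L, 3 ni: H, 4 su: H, 5 pe: H, 6 pla L, 7 pi: H, 8 go L, 9 bru L.
Parse left to right (heavy = foot alone; LL = one foot; stranded L unfooted): (ˈra.ru) (ˈni:) (ˈsu:) (ˈpe:) pla (ˈpi:) (ˈgo.bru).
Foot heads: 1, 3, 4, 5, 7, 8.
Primary stress on the rightmost head = syllable 8.
Primary stress: syllable 8 → ra.ru.ni:.su:.pe:.pla.pi:.ˈgo.bru.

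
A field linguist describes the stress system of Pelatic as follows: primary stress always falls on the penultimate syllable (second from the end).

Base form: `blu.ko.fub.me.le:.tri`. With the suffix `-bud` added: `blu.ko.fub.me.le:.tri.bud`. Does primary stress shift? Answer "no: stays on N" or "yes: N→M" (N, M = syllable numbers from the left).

Base `blu.ko.fub.me.le:.tri` (6 syllables):
  The word has 6 syllables; the penultimate syllable (second from the end) is syllable 5 (le:).
  → primary stress on syllable 5.
Suffixed `blu.ko.fub.me.le:.tri.bud` (7 syllables):
  The word has 7 syllables; the penultimate syllable (second from the end) is syllable 6 (tri).
  → primary stress on syllable 6.

yes: 5→6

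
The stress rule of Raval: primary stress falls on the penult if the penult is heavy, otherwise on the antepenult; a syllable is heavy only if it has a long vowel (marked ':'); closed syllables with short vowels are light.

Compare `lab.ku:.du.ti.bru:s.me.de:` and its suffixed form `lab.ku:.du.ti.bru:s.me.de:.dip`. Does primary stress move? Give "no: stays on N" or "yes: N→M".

Base `lab.ku:.du.ti.bru:s.me.de:` (7 syllables):
  Weights: 5 bru:s H, 6 me L, 7 de: H.
  The penult (syllable 6, me) is light, so stress falls on the antepenult (syllable 5, bru:s).
  → primary stress on syllable 5.
Suffixed `lab.ku:.du.ti.bru:s.me.de:.dip` (8 syllables):
  Weights: 6 me L, 7 de: H, 8 dip L.
  The penult (syllable 7, de:) is heavy, so it takes stress.
  → primary stress on syllable 7.

yes: 5→7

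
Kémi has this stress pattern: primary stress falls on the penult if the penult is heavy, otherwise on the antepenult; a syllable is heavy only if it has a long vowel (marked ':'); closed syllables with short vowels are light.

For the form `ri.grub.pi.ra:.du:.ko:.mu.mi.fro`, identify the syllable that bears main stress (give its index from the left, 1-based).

7

Weights: 7 mu L, 8 mi L, 9 fro L.
The penult (syllable 8, mi) is light, so stress falls on the antepenult (syllable 7, mu).
Primary stress: syllable 7 → ri.grub.pi.ra:.du:.ko:.ˈmu.mi.fro.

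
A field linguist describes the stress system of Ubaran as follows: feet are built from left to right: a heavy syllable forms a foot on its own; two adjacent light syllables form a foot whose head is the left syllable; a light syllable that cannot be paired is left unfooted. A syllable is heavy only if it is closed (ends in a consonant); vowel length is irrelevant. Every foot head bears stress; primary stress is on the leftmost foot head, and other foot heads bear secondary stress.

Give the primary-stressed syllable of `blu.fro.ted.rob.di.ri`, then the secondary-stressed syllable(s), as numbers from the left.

primary 1, secondary 3, 4, 5

Weights: 1 blu L, 2 fro L, 3 ted H, 4 rob H, 5 di L, 6 ri L.
Parse left to right (heavy = foot alone; LL = one foot; stranded L unfooted): (ˈblu.fro) (ˈted) (ˈrob) (ˈdi.ri).
Foot heads: 1, 3, 4, 5.
Primary stress on the leftmost head = syllable 1.
Secondary stress on 3, 4, 5: ˈblu.fro.ˌted.ˌrob.ˌdi.ri.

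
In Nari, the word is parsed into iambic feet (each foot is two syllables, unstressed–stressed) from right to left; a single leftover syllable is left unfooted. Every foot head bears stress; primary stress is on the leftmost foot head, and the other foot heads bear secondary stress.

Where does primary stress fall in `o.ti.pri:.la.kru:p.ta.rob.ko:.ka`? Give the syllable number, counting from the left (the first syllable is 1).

Parse right to left into iambic (σˈσ) feet: o (ti.ˈpri:) (la.ˈkru:p) (ta.ˈrob) (ko:.ˈka). Syllable 1 is left unfooted.
Foot heads (stressed positions): 3, 5, 7, 9.
End Rule Leftmost: primary stress on the leftmost head = syllable 3.
Primary stress: syllable 3 → o.ti.ˈpri:.la.kru:p.ta.rob.ko:.ka.

3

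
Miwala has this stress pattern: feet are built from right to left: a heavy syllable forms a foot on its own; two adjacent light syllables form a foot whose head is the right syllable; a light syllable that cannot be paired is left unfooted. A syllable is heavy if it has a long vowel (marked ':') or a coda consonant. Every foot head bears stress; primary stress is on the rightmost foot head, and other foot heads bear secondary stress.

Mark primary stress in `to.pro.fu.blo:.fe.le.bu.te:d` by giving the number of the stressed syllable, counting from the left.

8

Weights: 1 to L, 2 pro L, 3 fu L, 4 blo: H, 5 fe L, 6 le L, 7 bu L, 8 te:d H.
Parse right to left (heavy = foot alone; LL = one foot; stranded L unfooted): to (pro.ˈfu) (ˈblo:) fe (le.ˈbu) (ˈte:d).
Foot heads: 3, 4, 7, 8.
Primary stress on the rightmost head = syllable 8.
Primary stress: syllable 8 → to.pro.fu.blo:.fe.le.bu.ˈte:d.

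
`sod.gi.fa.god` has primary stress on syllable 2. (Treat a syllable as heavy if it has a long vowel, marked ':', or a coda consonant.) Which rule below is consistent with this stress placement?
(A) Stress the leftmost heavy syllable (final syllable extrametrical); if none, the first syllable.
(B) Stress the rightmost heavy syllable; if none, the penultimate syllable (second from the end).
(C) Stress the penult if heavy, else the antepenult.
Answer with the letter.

Rule A → syllable 1 (observed: 2).
Rule B → syllable 4 (observed: 2).
Rule C → syllable 2 ✓.

C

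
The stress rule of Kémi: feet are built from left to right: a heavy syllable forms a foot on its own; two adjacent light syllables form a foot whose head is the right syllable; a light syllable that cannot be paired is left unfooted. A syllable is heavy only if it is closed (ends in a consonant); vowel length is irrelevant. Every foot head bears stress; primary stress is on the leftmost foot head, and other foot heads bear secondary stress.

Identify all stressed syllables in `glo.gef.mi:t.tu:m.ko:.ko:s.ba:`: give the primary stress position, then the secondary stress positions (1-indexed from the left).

Weights: 1 glo L, 2 gef H, 3 mi:t H, 4 tu:m H, 5 ko: L, 6 ko:s H, 7 ba: L.
Parse left to right (heavy = foot alone; LL = one foot; stranded L unfooted): glo (ˈgef) (ˈmi:t) (ˈtu:m) ko: (ˈko:s) ba:.
Foot heads: 2, 3, 4, 6.
Primary stress on the leftmost head = syllable 2.
Secondary stress on 3, 4, 6: glo.ˈgef.ˌmi:t.ˌtu:m.ko:.ˌko:s.ba:.

primary 2, secondary 3, 4, 6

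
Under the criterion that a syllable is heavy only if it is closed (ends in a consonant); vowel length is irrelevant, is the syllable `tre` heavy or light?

`tre`: short vowel, open (no coda). Open (no coda) → light.

light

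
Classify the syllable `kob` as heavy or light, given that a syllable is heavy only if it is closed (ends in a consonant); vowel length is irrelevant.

`kob`: short vowel, closed (coda /b/). Closed (coda /b/) → heavy.

heavy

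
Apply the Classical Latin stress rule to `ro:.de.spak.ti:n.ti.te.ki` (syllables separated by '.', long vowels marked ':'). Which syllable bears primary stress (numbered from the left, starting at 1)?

5

Classical Latin: stress the penult if heavy (long vowel or closed), else the antepenult.
Weights: 5 ti L, 6 te L, 7 ki L.
The penult (syllable 6, te) is light, so stress falls on the antepenult (syllable 5, ti).
Stress on syllable 5: ro:.de.spak.ti:n.ˈti.te.ki.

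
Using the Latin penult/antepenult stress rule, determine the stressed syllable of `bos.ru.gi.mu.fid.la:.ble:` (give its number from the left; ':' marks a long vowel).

6

Classical Latin: stress the penult if heavy (long vowel or closed), else the antepenult.
Weights: 5 fid H, 6 la: H, 7 ble: H.
The penult (syllable 6, la:) is heavy, so it takes stress.
Stress on syllable 6: bos.ru.gi.mu.fid.ˈla:.ble:.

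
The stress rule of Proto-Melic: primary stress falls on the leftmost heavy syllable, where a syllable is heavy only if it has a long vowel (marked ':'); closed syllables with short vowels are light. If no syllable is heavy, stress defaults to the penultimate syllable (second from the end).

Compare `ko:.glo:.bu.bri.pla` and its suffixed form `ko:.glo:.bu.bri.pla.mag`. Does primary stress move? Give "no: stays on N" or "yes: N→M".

no: stays on 1

Base `ko:.glo:.bu.bri.pla` (5 syllables):
  Weights: 1 ko: H, 2 glo: H, 3 bu L, 4 bri L, 5 pla L.
  Heavy syllables in the domain: 1, 2. The leftmost is syllable 1 (ko:).
  → primary stress on syllable 1.
Suffixed `ko:.glo:.bu.bri.pla.mag` (6 syllables):
  Weights: 1 ko: H, 2 glo: H, 3 bu L, 4 bri L, 5 pla L, 6 mag L.
  Heavy syllables in the domain: 1, 2. The leftmost is syllable 1 (ko:).
  → primary stress on syllable 1.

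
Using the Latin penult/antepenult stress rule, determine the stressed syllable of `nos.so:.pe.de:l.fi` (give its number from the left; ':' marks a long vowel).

4

Classical Latin: stress the penult if heavy (long vowel or closed), else the antepenult.
Weights: 3 pe L, 4 de:l H, 5 fi L.
The penult (syllable 4, de:l) is heavy, so it takes stress.
Stress on syllable 4: nos.so:.pe.ˈde:l.fi.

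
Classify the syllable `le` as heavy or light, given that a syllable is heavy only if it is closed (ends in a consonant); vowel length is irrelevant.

light

`le`: short vowel, open (no coda). Open (no coda) → light.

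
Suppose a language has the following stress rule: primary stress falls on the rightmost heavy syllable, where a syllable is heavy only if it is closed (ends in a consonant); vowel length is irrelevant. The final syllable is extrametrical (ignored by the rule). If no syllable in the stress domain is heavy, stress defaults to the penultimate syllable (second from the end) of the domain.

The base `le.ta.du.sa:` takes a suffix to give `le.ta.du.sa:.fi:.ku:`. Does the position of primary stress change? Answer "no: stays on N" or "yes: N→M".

Base `le.ta.du.sa:` (4 syllables):
  The final syllable (4, sa:) is extrametrical; the stress domain is syllables 1–3.
  Weights: 1 le L, 2 ta L, 3 du L.
  No heavy syllable in the domain; default to the penultimate syllable (second from the end) of the domain = syllable 2.
  → primary stress on syllable 2.
Suffixed `le.ta.du.sa:.fi:.ku:` (6 syllables):
  The final syllable (6, ku:) is extrametrical; the stress domain is syllables 1–5.
  Weights: 1 le L, 2 ta L, 3 du L, 4 sa: L, 5 fi: L.
  No heavy syllable in the domain; default to the penultimate syllable (second from the end) of the domain = syllable 4.
  → primary stress on syllable 4.

yes: 2→4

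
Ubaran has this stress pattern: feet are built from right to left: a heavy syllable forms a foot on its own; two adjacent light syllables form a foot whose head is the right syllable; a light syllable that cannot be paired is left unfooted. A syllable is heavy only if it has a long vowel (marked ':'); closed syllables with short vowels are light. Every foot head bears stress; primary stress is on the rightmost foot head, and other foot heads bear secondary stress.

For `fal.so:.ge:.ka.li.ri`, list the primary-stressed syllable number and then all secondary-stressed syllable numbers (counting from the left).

Weights: 1 fal L, 2 so: H, 3 ge: H, 4 ka L, 5 li L, 6 ri L.
Parse right to left (heavy = foot alone; LL = one foot; stranded L unfooted): fal (ˈso:) (ˈge:) ka (li.ˈri).
Foot heads: 2, 3, 6.
Primary stress on the rightmost head = syllable 6.
Secondary stress on 2, 3: fal.ˌso:.ˌge:.ka.li.ˈri.

primary 6, secondary 2, 3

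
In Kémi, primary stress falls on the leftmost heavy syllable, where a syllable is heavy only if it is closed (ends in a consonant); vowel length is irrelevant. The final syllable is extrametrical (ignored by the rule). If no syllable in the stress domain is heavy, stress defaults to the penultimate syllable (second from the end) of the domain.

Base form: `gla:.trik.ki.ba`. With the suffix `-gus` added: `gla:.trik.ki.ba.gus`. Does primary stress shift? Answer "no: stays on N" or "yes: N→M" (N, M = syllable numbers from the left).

Base `gla:.trik.ki.ba` (4 syllables):
  The final syllable (4, ba) is extrametrical; the stress domain is syllables 1–3.
  Weights: 1 gla: L, 2 trik H, 3 ki L.
  Heavy syllables in the domain: 2. The leftmost is syllable 2 (trik).
  → primary stress on syllable 2.
Suffixed `gla:.trik.ki.ba.gus` (5 syllables):
  The final syllable (5, gus) is extrametrical; the stress domain is syllables 1–4.
  Weights: 1 gla: L, 2 trik H, 3 ki L, 4 ba L.
  Heavy syllables in the domain: 2. The leftmost is syllable 2 (trik).
  → primary stress on syllable 2.

no: stays on 2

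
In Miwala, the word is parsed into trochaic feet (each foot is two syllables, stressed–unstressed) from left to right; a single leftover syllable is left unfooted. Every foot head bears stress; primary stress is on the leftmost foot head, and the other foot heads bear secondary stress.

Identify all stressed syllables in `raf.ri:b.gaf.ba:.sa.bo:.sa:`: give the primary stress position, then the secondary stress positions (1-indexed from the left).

primary 1, secondary 3, 5

Parse left to right into trochaic (ˈσσ) feet: (ˈraf.ri:b) (ˈgaf.ba:) (ˈsa.bo:) sa:. Syllable 7 is left unfooted.
Foot heads (stressed positions): 1, 3, 5.
End Rule Leftmost: primary stress on the leftmost head = syllable 1.
Secondary stress on 3, 5: ˈraf.ri:b.ˌgaf.ba:.ˌsa.bo:.sa:.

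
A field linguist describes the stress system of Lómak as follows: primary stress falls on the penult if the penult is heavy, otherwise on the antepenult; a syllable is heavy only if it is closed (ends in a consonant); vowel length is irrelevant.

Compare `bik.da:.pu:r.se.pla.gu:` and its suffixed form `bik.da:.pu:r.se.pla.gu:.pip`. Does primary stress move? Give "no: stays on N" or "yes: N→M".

Base `bik.da:.pu:r.se.pla.gu:` (6 syllables):
  Weights: 4 se L, 5 pla L, 6 gu: L.
  The penult (syllable 5, pla) is light, so stress falls on the antepenult (syllable 4, se).
  → primary stress on syllable 4.
Suffixed `bik.da:.pu:r.se.pla.gu:.pip` (7 syllables):
  Weights: 5 pla L, 6 gu: L, 7 pip H.
  The penult (syllable 6, gu:) is light, so stress falls on the antepenult (syllable 5, pla).
  → primary stress on syllable 5.

yes: 4→5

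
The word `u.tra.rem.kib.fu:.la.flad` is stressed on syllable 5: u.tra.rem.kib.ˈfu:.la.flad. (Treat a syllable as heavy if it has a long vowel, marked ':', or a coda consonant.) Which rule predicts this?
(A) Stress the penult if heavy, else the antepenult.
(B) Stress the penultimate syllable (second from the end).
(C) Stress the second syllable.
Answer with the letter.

Rule A → syllable 5 ✓.
Rule B → syllable 6 (observed: 5).
Rule C → syllable 2 (observed: 5).

A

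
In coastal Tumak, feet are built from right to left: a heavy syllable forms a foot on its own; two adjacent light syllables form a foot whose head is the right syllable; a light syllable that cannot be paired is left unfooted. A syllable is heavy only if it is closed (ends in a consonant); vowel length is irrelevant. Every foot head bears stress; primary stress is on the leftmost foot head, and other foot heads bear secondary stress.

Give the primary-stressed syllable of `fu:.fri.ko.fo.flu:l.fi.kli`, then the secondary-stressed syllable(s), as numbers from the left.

primary 2, secondary 4, 5, 7

Weights: 1 fu: L, 2 fri L, 3 ko L, 4 fo L, 5 flu:l H, 6 fi L, 7 kli L.
Parse right to left (heavy = foot alone; LL = one foot; stranded L unfooted): (fu:.ˈfri) (ko.ˈfo) (ˈflu:l) (fi.ˈkli).
Foot heads: 2, 4, 5, 7.
Primary stress on the leftmost head = syllable 2.
Secondary stress on 4, 5, 7: fu:.ˈfri.ko.ˌfo.ˌflu:l.fi.ˌkli.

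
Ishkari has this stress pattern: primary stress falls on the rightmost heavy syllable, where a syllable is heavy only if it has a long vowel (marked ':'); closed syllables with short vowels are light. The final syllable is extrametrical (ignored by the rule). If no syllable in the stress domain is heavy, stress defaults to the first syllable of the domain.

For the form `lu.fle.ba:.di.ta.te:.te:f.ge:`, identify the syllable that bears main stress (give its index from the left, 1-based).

7

The final syllable (8, ge:) is extrametrical; the stress domain is syllables 1–7.
Weights: 1 lu L, 2 fle L, 3 ba: H, 4 di L, 5 ta L, 6 te: H, 7 te:f H.
Heavy syllables in the domain: 3, 6, 7. The rightmost is syllable 7 (te:f).
Primary stress: syllable 7 → lu.fle.ba:.di.ta.te:.ˈte:f.ge:.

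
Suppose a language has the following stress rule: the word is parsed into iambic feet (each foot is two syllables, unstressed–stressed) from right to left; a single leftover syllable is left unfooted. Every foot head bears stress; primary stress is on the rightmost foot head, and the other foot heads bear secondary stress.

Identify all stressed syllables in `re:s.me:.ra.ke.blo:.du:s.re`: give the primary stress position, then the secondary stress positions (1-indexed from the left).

Parse right to left into iambic (σˈσ) feet: re:s (me:.ˈra) (ke.ˈblo:) (du:s.ˈre). Syllable 1 is left unfooted.
Foot heads (stressed positions): 3, 5, 7.
End Rule Rightmost: primary stress on the rightmost head = syllable 7.
Secondary stress on 3, 5: re:s.me:.ˌra.ke.ˌblo:.du:s.ˈre.

primary 7, secondary 3, 5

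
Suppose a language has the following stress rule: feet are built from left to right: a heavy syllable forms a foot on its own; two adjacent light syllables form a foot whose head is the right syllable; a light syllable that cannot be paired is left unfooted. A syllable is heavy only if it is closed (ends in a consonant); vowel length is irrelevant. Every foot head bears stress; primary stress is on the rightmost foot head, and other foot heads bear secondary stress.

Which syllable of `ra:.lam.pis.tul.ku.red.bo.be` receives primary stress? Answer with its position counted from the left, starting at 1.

8

Weights: 1 ra: L, 2 lam H, 3 pis H, 4 tul H, 5 ku L, 6 red H, 7 bo L, 8 be L.
Parse left to right (heavy = foot alone; LL = one foot; stranded L unfooted): ra: (ˈlam) (ˈpis) (ˈtul) ku (ˈred) (bo.ˈbe).
Foot heads: 2, 3, 4, 6, 8.
Primary stress on the rightmost head = syllable 8.
Primary stress: syllable 8 → ra:.lam.pis.tul.ku.red.bo.ˈbe.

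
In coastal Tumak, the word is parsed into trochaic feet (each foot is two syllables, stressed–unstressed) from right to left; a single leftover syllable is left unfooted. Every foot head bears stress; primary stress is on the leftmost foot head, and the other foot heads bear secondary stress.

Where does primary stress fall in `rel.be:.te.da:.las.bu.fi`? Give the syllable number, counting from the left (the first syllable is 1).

Parse right to left into trochaic (ˈσσ) feet: rel (ˈbe:.te) (ˈda:.las) (ˈbu.fi). Syllable 1 is left unfooted.
Foot heads (stressed positions): 2, 4, 6.
End Rule Leftmost: primary stress on the leftmost head = syllable 2.
Primary stress: syllable 2 → rel.ˈbe:.te.da:.las.bu.fi.

2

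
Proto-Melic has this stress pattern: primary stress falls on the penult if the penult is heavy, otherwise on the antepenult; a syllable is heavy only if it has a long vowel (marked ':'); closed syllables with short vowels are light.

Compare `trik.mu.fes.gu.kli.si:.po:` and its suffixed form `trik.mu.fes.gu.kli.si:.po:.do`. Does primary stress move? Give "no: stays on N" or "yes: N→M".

Base `trik.mu.fes.gu.kli.si:.po:` (7 syllables):
  Weights: 5 kli L, 6 si: H, 7 po: H.
  The penult (syllable 6, si:) is heavy, so it takes stress.
  → primary stress on syllable 6.
Suffixed `trik.mu.fes.gu.kli.si:.po:.do` (8 syllables):
  Weights: 6 si: H, 7 po: H, 8 do L.
  The penult (syllable 7, po:) is heavy, so it takes stress.
  → primary stress on syllable 7.

yes: 6→7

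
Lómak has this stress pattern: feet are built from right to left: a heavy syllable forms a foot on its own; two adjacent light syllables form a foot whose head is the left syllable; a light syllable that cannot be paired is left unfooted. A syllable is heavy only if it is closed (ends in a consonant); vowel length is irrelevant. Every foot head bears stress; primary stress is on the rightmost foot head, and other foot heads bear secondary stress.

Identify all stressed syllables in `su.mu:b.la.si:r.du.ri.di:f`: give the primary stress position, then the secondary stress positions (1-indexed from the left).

Weights: 1 su L, 2 mu:b H, 3 la L, 4 si:r H, 5 du L, 6 ri L, 7 di:f H.
Parse right to left (heavy = foot alone; LL = one foot; stranded L unfooted): su (ˈmu:b) la (ˈsi:r) (ˈdu.ri) (ˈdi:f).
Foot heads: 2, 4, 5, 7.
Primary stress on the rightmost head = syllable 7.
Secondary stress on 2, 4, 5: su.ˌmu:b.la.ˌsi:r.ˌdu.ri.ˈdi:f.

primary 7, secondary 2, 4, 5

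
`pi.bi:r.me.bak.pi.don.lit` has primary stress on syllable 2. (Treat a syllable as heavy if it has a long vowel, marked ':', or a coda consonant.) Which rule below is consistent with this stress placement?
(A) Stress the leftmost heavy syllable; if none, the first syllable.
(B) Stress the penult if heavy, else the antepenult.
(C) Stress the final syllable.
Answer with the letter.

Rule A → syllable 2 ✓.
Rule B → syllable 6 (observed: 2).
Rule C → syllable 7 (observed: 2).

A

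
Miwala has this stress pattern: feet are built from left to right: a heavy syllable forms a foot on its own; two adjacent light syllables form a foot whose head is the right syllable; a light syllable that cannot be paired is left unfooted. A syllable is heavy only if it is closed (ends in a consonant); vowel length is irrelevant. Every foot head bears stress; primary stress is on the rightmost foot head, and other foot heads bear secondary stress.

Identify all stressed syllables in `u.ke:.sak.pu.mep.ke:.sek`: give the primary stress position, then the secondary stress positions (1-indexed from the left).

primary 7, secondary 2, 3, 5

Weights: 1 u L, 2 ke: L, 3 sak H, 4 pu L, 5 mep H, 6 ke: L, 7 sek H.
Parse left to right (heavy = foot alone; LL = one foot; stranded L unfooted): (u.ˈke:) (ˈsak) pu (ˈmep) ke: (ˈsek).
Foot heads: 2, 3, 5, 7.
Primary stress on the rightmost head = syllable 7.
Secondary stress on 2, 3, 5: u.ˌke:.ˌsak.pu.ˌmep.ke:.ˈsek.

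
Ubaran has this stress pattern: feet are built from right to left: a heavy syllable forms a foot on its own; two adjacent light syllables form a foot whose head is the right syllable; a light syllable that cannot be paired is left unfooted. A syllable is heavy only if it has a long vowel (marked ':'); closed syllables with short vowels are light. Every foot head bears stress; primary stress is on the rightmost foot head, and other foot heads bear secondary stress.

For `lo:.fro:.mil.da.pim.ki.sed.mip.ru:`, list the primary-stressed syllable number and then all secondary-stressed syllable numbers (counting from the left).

Weights: 1 lo: H, 2 fro: H, 3 mil L, 4 da L, 5 pim L, 6 ki L, 7 sed L, 8 mip L, 9 ru: H.
Parse right to left (heavy = foot alone; LL = one foot; stranded L unfooted): (ˈlo:) (ˈfro:) (mil.ˈda) (pim.ˈki) (sed.ˈmip) (ˈru:).
Foot heads: 1, 2, 4, 6, 8, 9.
Primary stress on the rightmost head = syllable 9.
Secondary stress on 1, 2, 4, 6, 8: ˌlo:.ˌfro:.mil.ˌda.pim.ˌki.sed.ˌmip.ˈru:.

primary 9, secondary 1, 2, 4, 6, 8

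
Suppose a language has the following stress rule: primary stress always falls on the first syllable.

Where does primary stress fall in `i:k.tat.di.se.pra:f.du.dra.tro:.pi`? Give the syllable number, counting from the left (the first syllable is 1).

The word has 9 syllables; the first syllable is syllable 1 (i:k).
Primary stress: syllable 1 → ˈi:k.tat.di.se.pra:f.du.dra.tro:.pi.

1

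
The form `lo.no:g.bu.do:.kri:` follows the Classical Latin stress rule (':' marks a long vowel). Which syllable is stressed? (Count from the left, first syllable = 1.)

Classical Latin: stress the penult if heavy (long vowel or closed), else the antepenult.
Weights: 3 bu L, 4 do: H, 5 kri: H.
The penult (syllable 4, do:) is heavy, so it takes stress.
Stress on syllable 4: lo.no:g.bu.ˈdo:.kri:.

4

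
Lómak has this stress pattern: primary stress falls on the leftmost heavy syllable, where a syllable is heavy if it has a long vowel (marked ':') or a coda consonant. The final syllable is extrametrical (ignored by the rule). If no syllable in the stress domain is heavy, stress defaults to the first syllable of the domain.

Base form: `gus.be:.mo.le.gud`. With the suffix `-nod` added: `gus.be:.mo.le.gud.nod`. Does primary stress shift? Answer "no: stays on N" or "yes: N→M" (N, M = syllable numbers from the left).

Base `gus.be:.mo.le.gud` (5 syllables):
  The final syllable (5, gud) is extrametrical; the stress domain is syllables 1–4.
  Weights: 1 gus H, 2 be: H, 3 mo L, 4 le L.
  Heavy syllables in the domain: 1, 2. The leftmost is syllable 1 (gus).
  → primary stress on syllable 1.
Suffixed `gus.be:.mo.le.gud.nod` (6 syllables):
  The final syllable (6, nod) is extrametrical; the stress domain is syllables 1–5.
  Weights: 1 gus H, 2 be: H, 3 mo L, 4 le L, 5 gud H.
  Heavy syllables in the domain: 1, 2, 5. The leftmost is syllable 1 (gus).
  → primary stress on syllable 1.

no: stays on 1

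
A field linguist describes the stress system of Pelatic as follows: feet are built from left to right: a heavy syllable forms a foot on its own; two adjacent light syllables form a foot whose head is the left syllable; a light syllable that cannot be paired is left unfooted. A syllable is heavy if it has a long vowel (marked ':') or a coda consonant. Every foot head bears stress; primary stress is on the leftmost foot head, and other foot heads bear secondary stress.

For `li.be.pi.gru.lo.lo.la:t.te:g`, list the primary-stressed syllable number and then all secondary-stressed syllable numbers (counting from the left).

Weights: 1 li L, 2 be L, 3 pi L, 4 gru L, 5 lo L, 6 lo L, 7 la:t H, 8 te:g H.
Parse left to right (heavy = foot alone; LL = one foot; stranded L unfooted): (ˈli.be) (ˈpi.gru) (ˈlo.lo) (ˈla:t) (ˈte:g).
Foot heads: 1, 3, 5, 7, 8.
Primary stress on the leftmost head = syllable 1.
Secondary stress on 3, 5, 7, 8: ˈli.be.ˌpi.gru.ˌlo.lo.ˌla:t.ˌte:g.

primary 1, secondary 3, 5, 7, 8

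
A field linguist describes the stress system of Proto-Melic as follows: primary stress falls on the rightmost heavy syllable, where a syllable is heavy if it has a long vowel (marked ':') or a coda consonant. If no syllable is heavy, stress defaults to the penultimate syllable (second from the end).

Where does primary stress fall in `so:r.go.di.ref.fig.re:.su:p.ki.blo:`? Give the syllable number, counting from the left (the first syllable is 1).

9

Weights: 1 so:r H, 2 go L, 3 di L, 4 ref H, 5 fig H, 6 re: H, 7 su:p H, 8 ki L, 9 blo: H.
Heavy syllables in the domain: 1, 4, 5, 6, 7, 9. The rightmost is syllable 9 (blo:).
Primary stress: syllable 9 → so:r.go.di.ref.fig.re:.su:p.ki.ˈblo:.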